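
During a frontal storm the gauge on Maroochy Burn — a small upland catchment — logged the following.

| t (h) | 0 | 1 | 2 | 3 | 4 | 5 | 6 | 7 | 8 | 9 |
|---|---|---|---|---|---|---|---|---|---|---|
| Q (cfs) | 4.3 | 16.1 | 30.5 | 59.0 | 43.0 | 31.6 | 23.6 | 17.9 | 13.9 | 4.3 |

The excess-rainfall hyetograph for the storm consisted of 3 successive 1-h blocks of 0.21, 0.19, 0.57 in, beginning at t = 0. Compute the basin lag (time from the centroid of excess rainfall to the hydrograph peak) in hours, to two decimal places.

Centroid of excess rainfall: t_c = Σ P_i·t̄_i / ΣP_i = 1.8711 h (block centres at 0.5, 1.5, 2.5 h).
Hydrograph peak occurs at t = 3 h, so basin lag t_L = 3 − 1.8711 = 1.13 h.

t_L ≈ 1.13 h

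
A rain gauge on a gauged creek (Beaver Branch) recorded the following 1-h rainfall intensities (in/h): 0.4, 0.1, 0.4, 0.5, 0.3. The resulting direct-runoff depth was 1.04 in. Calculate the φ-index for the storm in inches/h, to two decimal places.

Only the 4 blocks with intensity above φ contribute runoff: 0.4, 0.4, 0.5, 0.3 in/h.
Σ(I−φ)·Δt = d  ⇒  (0.4+0.4+0.5+0.3 − 4φ)·1 = 1.04
φ = (1.600 − 1.04/1) / 4 = 0.14 in/h.

φ ≈ 0.14 in/h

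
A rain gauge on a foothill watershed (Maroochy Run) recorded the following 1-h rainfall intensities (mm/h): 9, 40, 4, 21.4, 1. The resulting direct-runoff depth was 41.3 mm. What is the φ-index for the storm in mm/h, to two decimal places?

φ ≈ 10.05 mm/h

Only the 2 blocks with intensity above φ contribute runoff: 40, 21.4 mm/h.
Σ(I−φ)·Δt = d  ⇒  (40+21.4 − 2φ)·1 = 41.3
φ = (61.40 − 41.3/1) / 2 = 10.05 mm/h.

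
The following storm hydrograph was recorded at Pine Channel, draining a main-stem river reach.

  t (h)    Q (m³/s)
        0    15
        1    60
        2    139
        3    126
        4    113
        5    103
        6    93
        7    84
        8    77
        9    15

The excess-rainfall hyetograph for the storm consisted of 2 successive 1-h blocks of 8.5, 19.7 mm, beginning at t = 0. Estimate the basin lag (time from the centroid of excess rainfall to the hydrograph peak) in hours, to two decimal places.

t_L ≈ 0.80 h

Centroid of excess rainfall: t_c = Σ P_i·t̄_i / ΣP_i = 1.1986 h (block centres at 0.5, 1.5 h).
Hydrograph peak occurs at t = 2 h, so basin lag t_L = 2 − 1.1986 = 0.80 h.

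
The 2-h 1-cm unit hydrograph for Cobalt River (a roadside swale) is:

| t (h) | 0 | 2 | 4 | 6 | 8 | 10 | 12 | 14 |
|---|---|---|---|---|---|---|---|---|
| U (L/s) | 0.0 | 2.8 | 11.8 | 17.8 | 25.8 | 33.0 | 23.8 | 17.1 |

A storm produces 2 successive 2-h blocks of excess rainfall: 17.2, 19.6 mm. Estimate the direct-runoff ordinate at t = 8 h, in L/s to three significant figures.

Q ≈ 79.3 L/s

By discrete convolution, Q_j = Σ (P_i / 10 mm) · U_{j−i}.
At t = 8 h (j=4): Q = (17.2/10)·25.8 + (19.6/10)·17.8 = 79.3 L/s.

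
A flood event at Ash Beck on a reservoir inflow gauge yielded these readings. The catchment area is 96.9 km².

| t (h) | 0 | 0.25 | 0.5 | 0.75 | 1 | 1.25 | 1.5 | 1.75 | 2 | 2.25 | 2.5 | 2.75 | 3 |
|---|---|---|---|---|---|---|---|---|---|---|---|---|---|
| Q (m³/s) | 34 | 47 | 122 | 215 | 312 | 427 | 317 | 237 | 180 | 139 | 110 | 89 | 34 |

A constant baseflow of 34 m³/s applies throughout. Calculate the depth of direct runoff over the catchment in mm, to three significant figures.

d ≈ 16.9 mm

Direct runoff: 0.0, 13.0, 88.0, 181.0, 278.0, 393.0, 283.0, 203.0, 146.0, 105.0, 76.0, 55.0, 0.0 m³/s; ΣQ_DR = 1821 m³/s.
V = ΣQ_DR · Δt = 1821 × 900 s = 1.639 × 10^6 m³.
Over A = 96.9 km², depth = V / A = 16.9 mm.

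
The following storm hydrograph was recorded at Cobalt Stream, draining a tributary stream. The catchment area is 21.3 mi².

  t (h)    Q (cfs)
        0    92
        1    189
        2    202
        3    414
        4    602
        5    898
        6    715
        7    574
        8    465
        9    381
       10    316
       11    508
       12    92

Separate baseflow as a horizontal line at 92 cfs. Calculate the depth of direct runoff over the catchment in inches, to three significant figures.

d ≈ 0.309 in

Direct runoff: 0.0, 97.0, 110.0, 322.0, 510.0, 806.0, 623.0, 482.0, 373.0, 289.0, 224.0, 416.0, 0.0 cfs; ΣQ_DR = 4252 cfs.
V = ΣQ_DR · Δt = 4252 × 3600 s = 1.531 × 10^7 ft³.
Over A = 21.3 mi², depth = V / A = 0.309 in.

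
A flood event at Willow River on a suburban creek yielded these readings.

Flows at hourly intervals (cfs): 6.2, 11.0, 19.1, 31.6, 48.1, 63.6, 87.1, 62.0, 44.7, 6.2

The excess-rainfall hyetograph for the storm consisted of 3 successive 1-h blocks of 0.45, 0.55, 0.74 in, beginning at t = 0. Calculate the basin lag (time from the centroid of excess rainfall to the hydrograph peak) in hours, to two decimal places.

Centroid of excess rainfall: t_c = Σ P_i·t̄_i / ΣP_i = 1.6667 h (block centres at 0.5, 1.5, 2.5 h).
Hydrograph peak occurs at t = 6 h, so basin lag t_L = 6 − 1.6667 = 4.33 h.

t_L ≈ 4.33 h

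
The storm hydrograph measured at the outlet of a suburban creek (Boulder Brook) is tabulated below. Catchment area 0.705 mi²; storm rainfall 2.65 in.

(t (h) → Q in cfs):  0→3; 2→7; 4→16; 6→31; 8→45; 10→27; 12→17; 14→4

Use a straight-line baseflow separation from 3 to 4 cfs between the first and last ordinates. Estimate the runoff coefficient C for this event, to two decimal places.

ΣQ_DR = 122.0 cfs; V = ΣQ_DR·Δt = 8.784 × 10^5 ft³.
Runoff depth d = V / A = 0.5363 in.
C = d / P = 0.5363 / 2.65 = 0.20.

C ≈ 0.20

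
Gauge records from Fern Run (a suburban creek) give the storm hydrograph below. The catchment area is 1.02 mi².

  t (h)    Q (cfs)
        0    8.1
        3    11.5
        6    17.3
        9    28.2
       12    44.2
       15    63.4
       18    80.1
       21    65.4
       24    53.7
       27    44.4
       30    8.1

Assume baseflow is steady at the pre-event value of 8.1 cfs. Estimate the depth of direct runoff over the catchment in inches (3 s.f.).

Direct runoff: 0.0, 3.4, 9.2, 20.1, 36.1, 55.3, 72.0, 57.3, 45.6, 36.3, 0.0 cfs; ΣQ_DR = 335.3 cfs.
V = ΣQ_DR · Δt = 335.3 × 10800 s = 3.621 × 10^6 ft³.
Over A = 1.02 mi², depth = V / A = 1.53 in.

d ≈ 1.53 in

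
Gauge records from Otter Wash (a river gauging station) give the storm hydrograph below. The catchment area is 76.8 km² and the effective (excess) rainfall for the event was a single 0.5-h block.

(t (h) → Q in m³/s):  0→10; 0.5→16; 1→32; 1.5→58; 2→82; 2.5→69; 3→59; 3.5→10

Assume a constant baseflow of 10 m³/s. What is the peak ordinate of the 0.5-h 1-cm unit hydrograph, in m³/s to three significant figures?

Direct runoff: 0.0, 6.0, 22.0, 48.0, 72.0, 59.0, 49.0, 0.0 m³/s; ΣQ_DR = 256.0 m³/s, peak = 72.0 m³/s.
Runoff depth d = ΣQ_DR·Δt / A = 256.0 × 1800 / (76.8 km²) = 6.000 mm.
The 1-cm UH is the DRH scaled by (10 mm)/d, so U_p = 72.0 × 10/6.000 = 120 m³/s.

U_p ≈ 120 m³/s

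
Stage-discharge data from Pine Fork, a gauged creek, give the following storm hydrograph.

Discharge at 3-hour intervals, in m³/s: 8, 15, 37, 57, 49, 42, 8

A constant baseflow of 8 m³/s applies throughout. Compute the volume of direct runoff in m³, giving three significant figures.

Direct-runoff ordinates (Q − Q_b): 0.0, 7.0, 29.0, 49.0, 41.0, 34.0, 0.0 m³/s.
ΣQ_DR = 160.0 m³/s.
With Δt = 3 h = 10800 s, V = ΣQ_DR · Δt = 160.0 × 10800 = 1.73 × 10^6 m³.

V ≈ 1.73 × 10^6 m³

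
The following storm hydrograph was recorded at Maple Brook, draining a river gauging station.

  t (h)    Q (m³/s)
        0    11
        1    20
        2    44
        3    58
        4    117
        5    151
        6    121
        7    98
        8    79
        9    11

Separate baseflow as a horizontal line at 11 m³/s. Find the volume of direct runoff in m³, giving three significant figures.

V ≈ 2.16 × 10^6 m³

Direct-runoff ordinates (Q − Q_b): 0.0, 9.0, 33.0, 47.0, 106.0, 140.0, 110.0, 87.0, 68.0, 0.0 m³/s.
ΣQ_DR = 600.0 m³/s.
With Δt = 1 h = 3600 s, V = ΣQ_DR · Δt = 600.0 × 3600 = 2.16 × 10^6 m³.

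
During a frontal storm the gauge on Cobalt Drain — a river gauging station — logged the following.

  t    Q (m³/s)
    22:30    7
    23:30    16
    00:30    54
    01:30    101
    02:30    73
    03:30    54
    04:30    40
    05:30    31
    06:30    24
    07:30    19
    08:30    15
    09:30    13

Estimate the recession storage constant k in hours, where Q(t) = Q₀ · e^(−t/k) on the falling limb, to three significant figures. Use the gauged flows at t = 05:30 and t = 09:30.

On the falling limb, Q drops from 31 to 13 m³/s between t = 05:30 and t = 09:30 (Δt = 4 h).
k = −Δt / ln(Q₂/Q₁) = −4 / ln(13/31) = 4.60 h.

k ≈ 4.60 h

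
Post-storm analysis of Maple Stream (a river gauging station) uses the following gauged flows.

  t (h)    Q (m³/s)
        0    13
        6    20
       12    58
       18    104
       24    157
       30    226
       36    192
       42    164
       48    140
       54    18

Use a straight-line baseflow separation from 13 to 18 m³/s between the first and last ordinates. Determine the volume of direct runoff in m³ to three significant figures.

Direct-runoff ordinates (Q − Q_b): 0.00, 6.44, 43.89, 89.33, 141.78, 210.22, 175.67, 147.11, 122.56, 0.00 m³/s.
ΣQ_DR = 937.0 m³/s.
With Δt = 6 h = 21600 s, V = ΣQ_DR · Δt = 937.0 × 21600 = 2.02 × 10^7 m³.

V ≈ 2.02 × 10^7 m³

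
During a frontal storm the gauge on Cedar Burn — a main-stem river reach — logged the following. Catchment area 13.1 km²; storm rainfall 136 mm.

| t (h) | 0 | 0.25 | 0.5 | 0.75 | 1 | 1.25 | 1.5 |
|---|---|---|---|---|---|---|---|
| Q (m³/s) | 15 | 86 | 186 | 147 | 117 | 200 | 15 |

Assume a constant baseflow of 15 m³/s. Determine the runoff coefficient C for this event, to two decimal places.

ΣQ_DR = 661.0 m³/s; V = ΣQ_DR·Δt = 5.949 × 10^5 m³.
Runoff depth d = V / A = 45.41 mm.
C = d / P = 45.41 / 136 = 0.33.

C ≈ 0.33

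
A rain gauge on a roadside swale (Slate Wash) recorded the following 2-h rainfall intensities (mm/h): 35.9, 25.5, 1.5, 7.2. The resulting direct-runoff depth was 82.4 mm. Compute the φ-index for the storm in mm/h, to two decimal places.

Only the 2 blocks with intensity above φ contribute runoff: 35.9, 25.5 mm/h.
Σ(I−φ)·Δt = d  ⇒  (35.9+25.5 − 2φ)·2 = 82.4
φ = (61.40 − 82.4/2) / 2 = 10.10 mm/h.

φ ≈ 10.10 mm/h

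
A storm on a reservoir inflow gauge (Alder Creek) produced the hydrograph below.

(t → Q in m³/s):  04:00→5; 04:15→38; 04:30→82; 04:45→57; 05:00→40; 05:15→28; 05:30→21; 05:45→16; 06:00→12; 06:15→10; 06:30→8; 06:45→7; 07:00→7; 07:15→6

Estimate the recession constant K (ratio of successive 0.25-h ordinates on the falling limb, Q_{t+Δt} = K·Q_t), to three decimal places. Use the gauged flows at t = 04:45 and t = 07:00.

K ≈ 0.792

Using the recession-limb readings at t = 04:45 and t = 07:00: Q falls from 57 to 7 m³/s over 9 intervals.
K = (Q₂/Q₁)^(1/9) = (7/57)^(1/9) = 0.792.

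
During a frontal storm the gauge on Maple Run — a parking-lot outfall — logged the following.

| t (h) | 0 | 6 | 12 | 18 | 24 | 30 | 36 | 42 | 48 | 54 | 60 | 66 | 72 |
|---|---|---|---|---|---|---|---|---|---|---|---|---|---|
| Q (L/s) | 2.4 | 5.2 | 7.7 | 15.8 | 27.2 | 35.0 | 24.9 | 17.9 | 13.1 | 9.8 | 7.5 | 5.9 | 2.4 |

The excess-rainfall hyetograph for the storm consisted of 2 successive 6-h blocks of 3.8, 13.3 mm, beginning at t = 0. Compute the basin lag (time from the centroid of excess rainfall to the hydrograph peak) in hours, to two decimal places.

t_L ≈ 22.33 h

Centroid of excess rainfall: t_c = Σ P_i·t̄_i / ΣP_i = 7.6667 h (block centres at 3, 9 h).
Hydrograph peak occurs at t = 30 h, so basin lag t_L = 30 − 7.6667 = 22.33 h.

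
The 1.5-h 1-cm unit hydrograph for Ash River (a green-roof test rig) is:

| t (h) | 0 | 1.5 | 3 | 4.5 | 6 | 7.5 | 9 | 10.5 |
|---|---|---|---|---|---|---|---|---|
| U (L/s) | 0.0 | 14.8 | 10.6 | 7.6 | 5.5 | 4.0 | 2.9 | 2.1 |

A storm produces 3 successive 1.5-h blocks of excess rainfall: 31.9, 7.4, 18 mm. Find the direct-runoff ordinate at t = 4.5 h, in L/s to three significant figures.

By discrete convolution, Q_j = Σ (P_i / 10 mm) · U_{j−i}.
At t = 4.5 h (j=3): Q = (31.9/10)·7.6 + (7.4/10)·10.6 + (18/10)·14.8 = 58.7 L/s.

Q ≈ 58.7 L/s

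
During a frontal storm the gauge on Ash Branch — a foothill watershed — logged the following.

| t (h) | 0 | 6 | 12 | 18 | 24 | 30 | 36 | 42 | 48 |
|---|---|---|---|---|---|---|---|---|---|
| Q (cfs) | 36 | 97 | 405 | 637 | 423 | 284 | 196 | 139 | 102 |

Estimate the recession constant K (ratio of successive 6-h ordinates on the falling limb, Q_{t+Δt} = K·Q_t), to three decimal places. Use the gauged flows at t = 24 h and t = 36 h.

K ≈ 0.681

Using the recession-limb readings at t = 24 h and t = 36 h: Q falls from 423 to 196 cfs over 2 intervals.
K = (Q₂/Q₁)^(1/2) = (196/423)^(1/2) = 0.681.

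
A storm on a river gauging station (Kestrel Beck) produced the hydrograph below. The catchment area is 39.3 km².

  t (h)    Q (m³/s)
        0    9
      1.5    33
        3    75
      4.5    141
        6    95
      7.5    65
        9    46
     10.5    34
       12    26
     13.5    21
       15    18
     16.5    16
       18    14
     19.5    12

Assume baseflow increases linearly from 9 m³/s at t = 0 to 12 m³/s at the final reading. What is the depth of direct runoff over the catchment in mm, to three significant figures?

Direct runoff: 0.00, 23.77, 65.54, 131.31, 85.08, 54.85, 35.62, 23.38, 15.15, 9.92, 6.69, 4.46, 2.23, 0.00 m³/s; ΣQ_DR = 458.0 m³/s.
V = ΣQ_DR · Δt = 458.0 × 5400 s = 2.473 × 10^6 m³.
Over A = 39.3 km², depth = V / A = 62.9 mm.

d ≈ 62.9 mm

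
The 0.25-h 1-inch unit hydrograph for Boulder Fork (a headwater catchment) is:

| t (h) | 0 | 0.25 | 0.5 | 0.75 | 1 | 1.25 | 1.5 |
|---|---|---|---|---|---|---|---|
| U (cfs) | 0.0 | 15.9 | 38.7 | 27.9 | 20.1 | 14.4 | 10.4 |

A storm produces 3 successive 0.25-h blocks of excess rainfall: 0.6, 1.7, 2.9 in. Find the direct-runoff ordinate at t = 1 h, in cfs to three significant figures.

By discrete convolution, Q_j = Σ (P_i / 1 in) · U_{j−i}.
At t = 1 h (j=4): Q = (0.6/1)·20.1 + (1.7/1)·27.9 + (2.9/1)·38.7 = 172 cfs.

Q ≈ 172 cfs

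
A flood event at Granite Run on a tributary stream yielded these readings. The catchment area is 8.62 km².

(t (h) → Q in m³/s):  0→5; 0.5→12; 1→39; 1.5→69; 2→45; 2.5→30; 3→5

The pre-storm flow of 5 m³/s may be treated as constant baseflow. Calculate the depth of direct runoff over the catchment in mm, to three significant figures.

d ≈ 35.5 mm

Direct runoff: 0.0, 7.0, 34.0, 64.0, 40.0, 25.0, 0.0 m³/s; ΣQ_DR = 170.0 m³/s.
V = ΣQ_DR · Δt = 170.0 × 1800 s = 3.060 × 10^5 m³.
Over A = 8.62 km², depth = V / A = 35.5 mm.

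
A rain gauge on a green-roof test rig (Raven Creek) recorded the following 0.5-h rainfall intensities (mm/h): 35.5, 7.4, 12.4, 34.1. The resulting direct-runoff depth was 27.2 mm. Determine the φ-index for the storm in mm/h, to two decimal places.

Only the 3 blocks with intensity above φ contribute runoff: 35.5, 12.4, 34.1 mm/h.
Σ(I−φ)·Δt = d  ⇒  (35.5+12.4+34.1 − 3φ)·0.5 = 27.2
φ = (82.00 − 27.2/0.5) / 3 = 9.20 mm/h.

φ ≈ 9.20 mm/h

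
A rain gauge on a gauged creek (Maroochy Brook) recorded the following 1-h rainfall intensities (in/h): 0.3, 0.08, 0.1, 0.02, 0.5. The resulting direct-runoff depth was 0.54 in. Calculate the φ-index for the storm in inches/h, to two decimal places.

φ ≈ 0.13 in/h

Only the 2 blocks with intensity above φ contribute runoff: 0.3, 0.5 in/h.
Σ(I−φ)·Δt = d  ⇒  (0.3+0.5 − 2φ)·1 = 0.54
φ = (0.8000 − 0.54/1) / 2 = 0.13 in/h.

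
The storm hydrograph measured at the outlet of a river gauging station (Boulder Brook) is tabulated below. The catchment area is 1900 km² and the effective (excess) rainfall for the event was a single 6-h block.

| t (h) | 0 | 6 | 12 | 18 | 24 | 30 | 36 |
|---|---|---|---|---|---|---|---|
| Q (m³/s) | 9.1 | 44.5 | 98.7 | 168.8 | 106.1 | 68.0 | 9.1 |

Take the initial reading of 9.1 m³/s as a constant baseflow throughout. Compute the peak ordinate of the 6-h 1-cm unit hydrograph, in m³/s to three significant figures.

U_p ≈ 319 m³/s

Direct runoff: 0.0, 35.4, 89.6, 159.7, 97.0, 58.9, 0.0 m³/s; ΣQ_DR = 440.6 m³/s, peak = 159.7 m³/s.
Runoff depth d = ΣQ_DR·Δt / A = 440.6 × 21600 / (1900 km²) = 5.009 mm.
The 1-cm UH is the DRH scaled by (10 mm)/d, so U_p = 159.7 × 10/5.009 = 319 m³/s.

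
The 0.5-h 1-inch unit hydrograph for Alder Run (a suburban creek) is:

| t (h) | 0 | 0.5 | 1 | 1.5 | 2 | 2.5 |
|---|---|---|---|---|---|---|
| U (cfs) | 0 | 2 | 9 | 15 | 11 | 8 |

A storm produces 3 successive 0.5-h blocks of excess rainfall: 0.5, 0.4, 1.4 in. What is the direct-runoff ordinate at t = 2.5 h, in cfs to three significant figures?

Q ≈ 29.4 cfs

By discrete convolution, Q_j = Σ (P_i / 1 in) · U_{j−i}.
At t = 2.5 h (j=5): Q = (0.5/1)·8 + (0.4/1)·11 + (1.4/1)·15 = 29.4 cfs.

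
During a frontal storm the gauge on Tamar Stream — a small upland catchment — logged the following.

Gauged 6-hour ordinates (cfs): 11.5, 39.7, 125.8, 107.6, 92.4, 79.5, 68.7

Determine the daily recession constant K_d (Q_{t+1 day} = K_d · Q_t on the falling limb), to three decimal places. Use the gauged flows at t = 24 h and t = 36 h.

Between t = 24 h and t = 36 h the flow falls from 92.4 to 68.7 cfs over 2×6 h = 12 h.
Per-interval ratio K = (68.7/92.4)^(1/2) = 0.8623; K_d = K^(24/6) = 0.553.

K_d ≈ 0.553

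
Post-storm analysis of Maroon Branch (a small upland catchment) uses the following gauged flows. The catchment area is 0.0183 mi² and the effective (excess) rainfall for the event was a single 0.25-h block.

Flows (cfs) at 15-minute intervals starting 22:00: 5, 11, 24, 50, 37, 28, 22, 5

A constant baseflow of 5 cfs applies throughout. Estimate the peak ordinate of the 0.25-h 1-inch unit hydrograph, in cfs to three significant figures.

U_p ≈ 15.0 cfs

Direct runoff: 0.0, 6.0, 19.0, 45.0, 32.0, 23.0, 17.0, 0.0 cfs; ΣQ_DR = 142.0 cfs, peak = 45.0 cfs.
Runoff depth d = ΣQ_DR·Δt / A = 142.0 × 900 / (0.0183 mi²) = 3.006 in.
The 1-inch UH is the DRH scaled by (1 in)/d, so U_p = 45.0 × 1/3.006 = 15.0 cfs.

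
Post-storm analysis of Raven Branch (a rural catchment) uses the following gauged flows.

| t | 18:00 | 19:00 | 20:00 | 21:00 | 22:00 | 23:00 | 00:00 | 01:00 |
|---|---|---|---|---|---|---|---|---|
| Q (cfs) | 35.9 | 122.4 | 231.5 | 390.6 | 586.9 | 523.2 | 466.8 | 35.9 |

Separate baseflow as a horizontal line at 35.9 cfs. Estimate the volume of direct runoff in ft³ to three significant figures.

Direct-runoff ordinates (Q − Q_b): 0.0, 86.5, 195.6, 354.7, 551.0, 487.3, 430.9, 0.0 cfs.
ΣQ_DR = 2106 cfs.
With Δt = 1 h = 3600 s, V = ΣQ_DR · Δt = 2106 × 3600 = 7.58 × 10^6 ft³.

V ≈ 7.58 × 10^6 ft³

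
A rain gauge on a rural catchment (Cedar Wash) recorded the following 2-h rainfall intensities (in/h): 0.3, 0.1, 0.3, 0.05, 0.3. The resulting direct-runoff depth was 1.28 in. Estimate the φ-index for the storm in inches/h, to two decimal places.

Only the 4 blocks with intensity above φ contribute runoff: 0.3, 0.1, 0.3, 0.3 in/h.
Σ(I−φ)·Δt = d  ⇒  (0.3+0.1+0.3+0.3 − 4φ)·2 = 1.28
φ = (1.000 − 1.28/2) / 4 = 0.09 in/h.

φ ≈ 0.09 in/h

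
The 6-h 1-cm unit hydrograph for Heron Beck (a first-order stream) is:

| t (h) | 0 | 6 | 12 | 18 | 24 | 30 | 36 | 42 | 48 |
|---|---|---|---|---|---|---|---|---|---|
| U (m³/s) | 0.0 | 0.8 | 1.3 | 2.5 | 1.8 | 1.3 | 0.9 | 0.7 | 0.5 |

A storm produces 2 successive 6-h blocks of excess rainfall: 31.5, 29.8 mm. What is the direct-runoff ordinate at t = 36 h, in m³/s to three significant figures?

By discrete convolution, Q_j = Σ (P_i / 10 mm) · U_{j−i}.
At t = 36 h (j=6): Q = (31.5/10)·0.9 + (29.8/10)·1.3 = 6.71 m³/s.

Q ≈ 6.71 m³/s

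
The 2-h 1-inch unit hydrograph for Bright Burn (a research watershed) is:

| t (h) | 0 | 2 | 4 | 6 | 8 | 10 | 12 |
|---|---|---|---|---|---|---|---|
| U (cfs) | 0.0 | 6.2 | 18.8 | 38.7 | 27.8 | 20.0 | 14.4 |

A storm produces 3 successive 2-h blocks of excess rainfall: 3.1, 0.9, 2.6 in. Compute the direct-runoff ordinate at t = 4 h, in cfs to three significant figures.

By discrete convolution, Q_j = Σ (P_i / 1 in) · U_{j−i}.
At t = 4 h (j=2): Q = (3.1/1)·18.8 + (0.9/1)·6.2 + (2.6/1)·0.0 = 63.9 cfs.

Q ≈ 63.9 cfs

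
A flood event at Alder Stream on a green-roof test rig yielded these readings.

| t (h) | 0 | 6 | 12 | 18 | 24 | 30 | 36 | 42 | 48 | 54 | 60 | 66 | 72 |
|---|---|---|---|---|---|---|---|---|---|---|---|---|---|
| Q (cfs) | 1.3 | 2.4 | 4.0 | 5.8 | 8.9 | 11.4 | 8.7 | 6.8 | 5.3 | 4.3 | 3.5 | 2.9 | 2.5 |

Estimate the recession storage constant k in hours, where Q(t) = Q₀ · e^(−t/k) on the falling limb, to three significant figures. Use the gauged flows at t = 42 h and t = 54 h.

On the falling limb, Q drops from 6.8 to 4.3 cfs between t = 42 h and t = 54 h (Δt = 12 h).
k = −Δt / ln(Q₂/Q₁) = −12 / ln(4.3/6.8) = 26.2 h.

k ≈ 26.2 h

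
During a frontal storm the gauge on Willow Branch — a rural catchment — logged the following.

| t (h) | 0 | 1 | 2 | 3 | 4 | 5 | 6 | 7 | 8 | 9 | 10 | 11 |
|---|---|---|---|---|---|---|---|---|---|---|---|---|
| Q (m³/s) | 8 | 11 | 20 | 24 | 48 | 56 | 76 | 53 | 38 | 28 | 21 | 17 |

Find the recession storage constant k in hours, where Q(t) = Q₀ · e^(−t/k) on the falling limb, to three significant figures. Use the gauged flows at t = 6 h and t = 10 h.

k ≈ 3.11 h

On the falling limb, Q drops from 76 to 21 m³/s between t = 6 h and t = 10 h (Δt = 4 h).
k = −Δt / ln(Q₂/Q₁) = −4 / ln(21/76) = 3.11 h.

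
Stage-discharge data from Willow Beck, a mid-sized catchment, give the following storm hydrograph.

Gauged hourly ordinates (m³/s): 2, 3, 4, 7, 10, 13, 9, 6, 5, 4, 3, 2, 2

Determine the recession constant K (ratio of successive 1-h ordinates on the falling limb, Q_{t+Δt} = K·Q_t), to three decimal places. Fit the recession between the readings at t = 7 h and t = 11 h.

Using the recession-limb readings at t = 7 h and t = 11 h: Q falls from 6 to 2 m³/s over 4 intervals.
K = (Q₂/Q₁)^(1/4) = (2/6)^(1/4) = 0.760.

K ≈ 0.760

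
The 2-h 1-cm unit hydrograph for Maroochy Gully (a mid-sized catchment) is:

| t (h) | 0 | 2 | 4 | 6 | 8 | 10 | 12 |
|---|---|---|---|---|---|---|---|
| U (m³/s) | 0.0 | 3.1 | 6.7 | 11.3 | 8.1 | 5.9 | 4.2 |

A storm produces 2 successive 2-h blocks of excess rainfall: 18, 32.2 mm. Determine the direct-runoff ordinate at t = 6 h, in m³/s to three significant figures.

Q ≈ 41.9 m³/s

By discrete convolution, Q_j = Σ (P_i / 10 mm) · U_{j−i}.
At t = 6 h (j=3): Q = (18/10)·11.3 + (32.2/10)·6.7 = 41.9 m³/s.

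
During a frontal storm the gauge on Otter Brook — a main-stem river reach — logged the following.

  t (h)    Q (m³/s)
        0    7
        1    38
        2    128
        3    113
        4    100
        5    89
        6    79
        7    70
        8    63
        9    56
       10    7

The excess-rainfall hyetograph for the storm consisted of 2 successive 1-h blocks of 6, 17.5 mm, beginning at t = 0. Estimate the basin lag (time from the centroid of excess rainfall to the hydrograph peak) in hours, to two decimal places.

Centroid of excess rainfall: t_c = Σ P_i·t̄_i / ΣP_i = 1.2447 h (block centres at 0.5, 1.5 h).
Hydrograph peak occurs at t = 2 h, so basin lag t_L = 2 − 1.2447 = 0.76 h.

t_L ≈ 0.76 h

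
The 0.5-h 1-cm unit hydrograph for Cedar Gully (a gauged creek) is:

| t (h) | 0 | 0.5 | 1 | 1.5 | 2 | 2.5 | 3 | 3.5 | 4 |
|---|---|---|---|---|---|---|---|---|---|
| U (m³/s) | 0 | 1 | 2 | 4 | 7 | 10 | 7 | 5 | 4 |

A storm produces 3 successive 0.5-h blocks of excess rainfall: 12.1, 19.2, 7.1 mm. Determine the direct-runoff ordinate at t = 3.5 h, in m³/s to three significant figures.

Q ≈ 26.6 m³/s

By discrete convolution, Q_j = Σ (P_i / 10 mm) · U_{j−i}.
At t = 3.5 h (j=7): Q = (12.1/10)·5 + (19.2/10)·7 + (7.1/10)·10 = 26.6 m³/s.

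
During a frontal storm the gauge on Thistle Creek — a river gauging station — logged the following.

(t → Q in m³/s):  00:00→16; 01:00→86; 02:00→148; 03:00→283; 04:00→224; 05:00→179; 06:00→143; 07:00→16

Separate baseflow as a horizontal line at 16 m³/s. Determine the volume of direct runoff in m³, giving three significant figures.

Direct-runoff ordinates (Q − Q_b): 0.0, 70.0, 132.0, 267.0, 208.0, 163.0, 127.0, 0.0 m³/s.
ΣQ_DR = 967.0 m³/s.
With Δt = 1 h = 3600 s, V = ΣQ_DR · Δt = 967.0 × 3600 = 3.48 × 10^6 m³.

V ≈ 3.48 × 10^6 m³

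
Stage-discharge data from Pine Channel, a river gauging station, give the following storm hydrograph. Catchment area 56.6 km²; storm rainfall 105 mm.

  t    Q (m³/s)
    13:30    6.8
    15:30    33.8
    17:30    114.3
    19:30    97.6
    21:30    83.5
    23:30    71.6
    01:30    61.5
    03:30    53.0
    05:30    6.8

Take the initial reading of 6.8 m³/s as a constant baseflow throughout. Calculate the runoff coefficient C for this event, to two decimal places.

C ≈ 0.57

ΣQ_DR = 467.7 m³/s; V = ΣQ_DR·Δt = 3.367 × 10^6 m³.
Runoff depth d = V / A = 59.50 mm.
C = d / P = 59.50 / 105 = 0.57.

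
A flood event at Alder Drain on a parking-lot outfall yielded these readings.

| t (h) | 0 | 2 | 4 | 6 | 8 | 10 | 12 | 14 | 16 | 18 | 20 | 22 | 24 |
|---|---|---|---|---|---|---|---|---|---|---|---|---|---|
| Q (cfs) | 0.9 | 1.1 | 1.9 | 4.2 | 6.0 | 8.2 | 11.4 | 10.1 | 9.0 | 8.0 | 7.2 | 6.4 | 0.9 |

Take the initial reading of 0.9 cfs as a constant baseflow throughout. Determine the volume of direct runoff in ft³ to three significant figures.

Direct-runoff ordinates (Q − Q_b): 0.0, 0.2, 1.0, 3.3, 5.1, 7.3, 10.5, 9.2, 8.1, 7.1, 6.3, 5.5, 0.0 cfs.
ΣQ_DR = 63.60 cfs.
With Δt = 2 h = 7200 s, V = ΣQ_DR · Δt = 63.60 × 7200 = 4.58 × 10^5 ft³.

V ≈ 4.58 × 10^5 ft³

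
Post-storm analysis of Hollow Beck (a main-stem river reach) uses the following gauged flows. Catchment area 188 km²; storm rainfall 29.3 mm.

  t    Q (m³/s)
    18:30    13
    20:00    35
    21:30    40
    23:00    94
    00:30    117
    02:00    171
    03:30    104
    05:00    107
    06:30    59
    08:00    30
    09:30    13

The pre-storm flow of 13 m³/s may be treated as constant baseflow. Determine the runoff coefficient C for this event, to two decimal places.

C ≈ 0.63

ΣQ_DR = 640.0 m³/s; V = ΣQ_DR·Δt = 3.456 × 10^6 m³.
Runoff depth d = V / A = 18.38 mm.
C = d / P = 18.38 / 29.3 = 0.63.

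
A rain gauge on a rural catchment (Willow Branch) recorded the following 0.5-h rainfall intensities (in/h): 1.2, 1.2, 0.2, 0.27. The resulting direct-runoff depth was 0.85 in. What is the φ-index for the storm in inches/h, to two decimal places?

Only the 2 blocks with intensity above φ contribute runoff: 1.2, 1.2 in/h.
Σ(I−φ)·Δt = d  ⇒  (1.2+1.2 − 2φ)·0.5 = 0.85
φ = (2.400 − 0.85/0.5) / 2 = 0.35 in/h.

φ ≈ 0.35 in/h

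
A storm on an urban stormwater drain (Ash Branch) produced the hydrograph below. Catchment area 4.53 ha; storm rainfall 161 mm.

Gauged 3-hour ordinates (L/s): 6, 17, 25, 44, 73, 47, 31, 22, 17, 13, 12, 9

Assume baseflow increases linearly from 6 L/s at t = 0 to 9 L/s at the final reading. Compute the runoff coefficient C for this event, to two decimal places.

ΣQ_DR = 226.0 L/s; V = ΣQ_DR·Δt = 2.441 × 10^6 L.
Runoff depth d = V / A = 53.88 mm.
C = d / P = 53.88 / 161 = 0.33.

C ≈ 0.33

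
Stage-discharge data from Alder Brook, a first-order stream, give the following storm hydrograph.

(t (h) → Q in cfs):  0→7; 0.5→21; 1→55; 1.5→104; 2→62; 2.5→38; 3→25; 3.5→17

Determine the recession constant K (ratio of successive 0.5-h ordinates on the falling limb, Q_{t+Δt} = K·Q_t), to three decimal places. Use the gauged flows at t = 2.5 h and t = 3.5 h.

Using the recession-limb readings at t = 2.5 h and t = 3.5 h: Q falls from 38 to 17 cfs over 2 intervals.
K = (Q₂/Q₁)^(1/2) = (17/38)^(1/2) = 0.669.

K ≈ 0.669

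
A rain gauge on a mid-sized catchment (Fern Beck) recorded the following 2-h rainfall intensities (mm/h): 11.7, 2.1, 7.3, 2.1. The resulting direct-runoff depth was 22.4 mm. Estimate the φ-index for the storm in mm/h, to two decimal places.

φ ≈ 3.90 mm/h

Only the 2 blocks with intensity above φ contribute runoff: 11.7, 7.3 mm/h.
Σ(I−φ)·Δt = d  ⇒  (11.7+7.3 − 2φ)·2 = 22.4
φ = (19.00 − 22.4/2) / 2 = 3.90 mm/h.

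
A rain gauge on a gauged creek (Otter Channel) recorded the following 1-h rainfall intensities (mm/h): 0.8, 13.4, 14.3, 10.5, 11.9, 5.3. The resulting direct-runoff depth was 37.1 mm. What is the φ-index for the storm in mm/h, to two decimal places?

Only the 5 blocks with intensity above φ contribute runoff: 13.4, 14.3, 10.5, 11.9, 5.3 mm/h.
Σ(I−φ)·Δt = d  ⇒  (13.4+14.3+10.5+11.9+5.3 − 5φ)·1 = 37.1
φ = (55.40 − 37.1/1) / 5 = 3.66 mm/h.

φ ≈ 3.66 mm/h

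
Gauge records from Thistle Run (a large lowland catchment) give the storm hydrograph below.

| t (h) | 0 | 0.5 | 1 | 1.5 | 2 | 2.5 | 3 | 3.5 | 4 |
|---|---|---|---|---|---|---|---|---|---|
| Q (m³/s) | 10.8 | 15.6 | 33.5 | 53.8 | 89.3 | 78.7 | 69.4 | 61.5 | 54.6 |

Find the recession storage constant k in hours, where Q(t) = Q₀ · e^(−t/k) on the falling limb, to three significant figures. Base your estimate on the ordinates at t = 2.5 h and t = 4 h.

On the falling limb, Q drops from 78.7 to 54.6 m³/s between t = 2.5 h and t = 4 h (Δt = 1.5 h).
k = −Δt / ln(Q₂/Q₁) = −1.5 / ln(54.6/78.7) = 4.10 h.

k ≈ 4.10 h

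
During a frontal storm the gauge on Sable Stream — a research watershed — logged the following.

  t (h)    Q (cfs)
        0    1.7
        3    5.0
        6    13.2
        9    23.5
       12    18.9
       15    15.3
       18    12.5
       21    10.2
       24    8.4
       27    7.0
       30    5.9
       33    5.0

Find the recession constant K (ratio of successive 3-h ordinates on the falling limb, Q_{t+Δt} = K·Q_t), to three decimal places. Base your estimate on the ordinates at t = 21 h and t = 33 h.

K ≈ 0.837

Using the recession-limb readings at t = 21 h and t = 33 h: Q falls from 10.2 to 5.0 cfs over 4 intervals.
K = (Q₂/Q₁)^(1/4) = (5.0/10.2)^(1/4) = 0.837.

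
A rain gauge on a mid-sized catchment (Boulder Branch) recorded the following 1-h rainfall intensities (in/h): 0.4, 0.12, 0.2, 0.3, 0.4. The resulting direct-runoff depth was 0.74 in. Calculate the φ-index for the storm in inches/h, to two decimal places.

Only the 4 blocks with intensity above φ contribute runoff: 0.4, 0.2, 0.3, 0.4 in/h.
Σ(I−φ)·Δt = d  ⇒  (0.4+0.2+0.3+0.4 − 4φ)·1 = 0.74
φ = (1.300 − 0.74/1) / 4 = 0.14 in/h.

φ ≈ 0.14 in/h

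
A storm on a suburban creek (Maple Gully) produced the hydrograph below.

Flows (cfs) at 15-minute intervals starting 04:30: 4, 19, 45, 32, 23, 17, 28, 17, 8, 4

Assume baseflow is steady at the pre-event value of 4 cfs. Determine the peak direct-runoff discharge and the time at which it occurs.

Q_p = 41.0 cfs at t = 05:00

Subtracting baseflow gives direct-runoff ordinates: 0.0, 15.0, 41.0, 28.0, 19.0, 13.0, 24.0, 13.0, 4.0, 0.0 cfs.
The maximum is 41.0 cfs, occurring at the reading for t = 05:00.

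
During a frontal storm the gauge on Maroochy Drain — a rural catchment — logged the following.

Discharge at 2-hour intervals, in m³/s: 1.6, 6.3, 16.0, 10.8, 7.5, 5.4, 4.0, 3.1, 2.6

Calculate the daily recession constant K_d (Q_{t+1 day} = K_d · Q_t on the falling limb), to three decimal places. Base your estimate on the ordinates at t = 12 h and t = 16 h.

Between t = 12 h and t = 16 h the flow falls from 4.0 to 2.6 m³/s over 2×2 h = 4 h.
Per-interval ratio K = (2.6/4.0)^(1/2) = 0.8062; K_d = K^(24/2) = 0.075.

K_d ≈ 0.075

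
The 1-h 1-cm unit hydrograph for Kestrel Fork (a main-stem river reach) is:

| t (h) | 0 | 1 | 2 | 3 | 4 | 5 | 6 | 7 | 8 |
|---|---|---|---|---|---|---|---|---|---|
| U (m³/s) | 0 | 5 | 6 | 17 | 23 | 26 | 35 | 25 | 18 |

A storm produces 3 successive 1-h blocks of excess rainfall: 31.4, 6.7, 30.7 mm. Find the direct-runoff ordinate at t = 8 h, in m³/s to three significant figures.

Q ≈ 181 m³/s

By discrete convolution, Q_j = Σ (P_i / 10 mm) · U_{j−i}.
At t = 8 h (j=8): Q = (31.4/10)·18 + (6.7/10)·25 + (30.7/10)·35 = 181 m³/s.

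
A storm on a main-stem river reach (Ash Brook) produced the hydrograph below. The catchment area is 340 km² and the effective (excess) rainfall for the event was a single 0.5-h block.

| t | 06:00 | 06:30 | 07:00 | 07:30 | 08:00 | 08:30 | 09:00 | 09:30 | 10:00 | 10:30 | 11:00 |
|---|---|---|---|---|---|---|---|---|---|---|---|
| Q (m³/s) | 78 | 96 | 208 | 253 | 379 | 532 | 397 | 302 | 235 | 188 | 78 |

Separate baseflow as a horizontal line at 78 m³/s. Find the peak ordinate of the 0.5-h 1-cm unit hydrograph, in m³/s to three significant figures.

U_p ≈ 454 m³/s

Direct runoff: 0.0, 18.0, 130.0, 175.0, 301.0, 454.0, 319.0, 224.0, 157.0, 110.0, 0.0 m³/s; ΣQ_DR = 1888 m³/s, peak = 454.0 m³/s.
Runoff depth d = ΣQ_DR·Δt / A = 1888 × 1800 / (340 km²) = 9.995 mm.
The 1-cm UH is the DRH scaled by (10 mm)/d, so U_p = 454.0 × 10/9.995 = 454 m³/s.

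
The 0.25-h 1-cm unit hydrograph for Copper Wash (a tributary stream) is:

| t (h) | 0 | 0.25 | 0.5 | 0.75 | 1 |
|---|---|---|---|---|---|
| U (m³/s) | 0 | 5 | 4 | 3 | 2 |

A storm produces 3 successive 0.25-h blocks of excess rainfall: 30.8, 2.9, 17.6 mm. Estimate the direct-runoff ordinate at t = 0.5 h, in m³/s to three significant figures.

By discrete convolution, Q_j = Σ (P_i / 10 mm) · U_{j−i}.
At t = 0.5 h (j=2): Q = (30.8/10)·4 + (2.9/10)·5 + (17.6/10)·0 = 13.8 m³/s.

Q ≈ 13.8 m³/s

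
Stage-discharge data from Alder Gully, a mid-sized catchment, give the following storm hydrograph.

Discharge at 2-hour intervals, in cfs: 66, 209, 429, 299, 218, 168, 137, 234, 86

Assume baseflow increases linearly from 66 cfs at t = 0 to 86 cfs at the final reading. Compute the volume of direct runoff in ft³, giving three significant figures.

Direct-runoff ordinates (Q − Q_b): 0.00, 140.50, 358.00, 225.50, 142.00, 89.50, 56.00, 150.50, 0.00 cfs.
ΣQ_DR = 1162 cfs.
With Δt = 2 h = 7200 s, V = ΣQ_DR · Δt = 1162 × 7200 = 8.37 × 10^6 ft³.

V ≈ 8.37 × 10^6 ft³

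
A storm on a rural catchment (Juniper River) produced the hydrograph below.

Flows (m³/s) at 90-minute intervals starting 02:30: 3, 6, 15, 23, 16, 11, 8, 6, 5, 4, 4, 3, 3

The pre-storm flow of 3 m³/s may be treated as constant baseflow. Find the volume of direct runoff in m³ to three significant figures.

Direct-runoff ordinates (Q − Q_b): 0.0, 3.0, 12.0, 20.0, 13.0, 8.0, 5.0, 3.0, 2.0, 1.0, 1.0, 0.0, 0.0 m³/s.
ΣQ_DR = 68.00 m³/s.
With Δt = 1.5 h = 5400 s, V = ΣQ_DR · Δt = 68.00 × 5400 = 3.67 × 10^5 m³.

V ≈ 3.67 × 10^5 m³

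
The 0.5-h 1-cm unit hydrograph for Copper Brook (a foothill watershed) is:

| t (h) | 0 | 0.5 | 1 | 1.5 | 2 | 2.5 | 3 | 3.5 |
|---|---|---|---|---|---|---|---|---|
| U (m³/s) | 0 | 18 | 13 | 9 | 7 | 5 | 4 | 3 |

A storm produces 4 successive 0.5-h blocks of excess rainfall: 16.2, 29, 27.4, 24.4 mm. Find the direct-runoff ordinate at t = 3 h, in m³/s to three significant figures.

By discrete convolution, Q_j = Σ (P_i / 10 mm) · U_{j−i}.
At t = 3 h (j=6): Q = (16.2/10)·4 + (29/10)·5 + (27.4/10)·7 + (24.4/10)·9 = 62.1 m³/s.

Q ≈ 62.1 m³/s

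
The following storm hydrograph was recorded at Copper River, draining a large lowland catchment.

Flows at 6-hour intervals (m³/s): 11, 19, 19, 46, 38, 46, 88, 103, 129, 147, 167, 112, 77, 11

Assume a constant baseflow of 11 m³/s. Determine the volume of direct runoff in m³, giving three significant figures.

V ≈ 1.86 × 10^7 m³

Direct-runoff ordinates (Q − Q_b): 0.0, 8.0, 8.0, 35.0, 27.0, 35.0, 77.0, 92.0, 118.0, 136.0, 156.0, 101.0, 66.0, 0.0 m³/s.
ΣQ_DR = 859.0 m³/s.
With Δt = 6 h = 21600 s, V = ΣQ_DR · Δt = 859.0 × 21600 = 1.86 × 10^7 m³.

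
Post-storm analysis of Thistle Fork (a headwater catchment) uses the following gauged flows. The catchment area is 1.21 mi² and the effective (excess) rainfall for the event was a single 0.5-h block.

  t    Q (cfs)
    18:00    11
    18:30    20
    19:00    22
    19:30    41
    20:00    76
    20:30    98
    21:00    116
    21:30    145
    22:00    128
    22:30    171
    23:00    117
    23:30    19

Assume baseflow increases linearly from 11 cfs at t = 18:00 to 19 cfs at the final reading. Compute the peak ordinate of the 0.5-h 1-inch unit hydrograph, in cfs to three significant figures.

U_p ≈ 306 cfs

Direct runoff: 0.00, 8.27, 9.55, 27.82, 62.09, 83.36, 100.64, 128.91, 111.18, 153.45, 98.73, 0.00 cfs; ΣQ_DR = 784.0 cfs, peak = 153.45 cfs.
Runoff depth d = ΣQ_DR·Δt / A = 784.0 × 1800 / (1.21 mi²) = 0.5020 in.
The 1-inch UH is the DRH scaled by (1 in)/d, so U_p = 153.45 × 1/0.5020 = 306 cfs.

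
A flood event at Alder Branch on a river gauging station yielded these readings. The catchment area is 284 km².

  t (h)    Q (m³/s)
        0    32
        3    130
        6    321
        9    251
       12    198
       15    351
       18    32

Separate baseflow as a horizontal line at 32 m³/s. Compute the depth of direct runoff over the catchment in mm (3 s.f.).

Direct runoff: 0.0, 98.0, 289.0, 219.0, 166.0, 319.0, 0.0 m³/s; ΣQ_DR = 1091 m³/s.
V = ΣQ_DR · Δt = 1091 × 10800 s = 1.178 × 10^7 m³.
Over A = 284 km², depth = V / A = 41.5 mm.

d ≈ 41.5 mm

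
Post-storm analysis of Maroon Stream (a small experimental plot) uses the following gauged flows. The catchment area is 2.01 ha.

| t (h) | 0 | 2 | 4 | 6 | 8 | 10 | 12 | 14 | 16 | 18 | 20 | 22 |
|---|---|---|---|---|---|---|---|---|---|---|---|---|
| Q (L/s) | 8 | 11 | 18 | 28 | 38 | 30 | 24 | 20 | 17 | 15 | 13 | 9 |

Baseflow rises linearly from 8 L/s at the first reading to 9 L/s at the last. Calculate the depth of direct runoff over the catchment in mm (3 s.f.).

Direct runoff: 0.00, 2.91, 9.82, 19.73, 29.64, 21.55, 15.45, 11.36, 8.27, 6.18, 4.09, 0.00 L/s; ΣQ_DR = 129.0 L/s.
V = ΣQ_DR · Δt = 129.0 × 7200 s = 9.288 × 10^5 L.
Over A = 2.01 ha, depth = V / A = 46.2 mm.

d ≈ 46.2 mm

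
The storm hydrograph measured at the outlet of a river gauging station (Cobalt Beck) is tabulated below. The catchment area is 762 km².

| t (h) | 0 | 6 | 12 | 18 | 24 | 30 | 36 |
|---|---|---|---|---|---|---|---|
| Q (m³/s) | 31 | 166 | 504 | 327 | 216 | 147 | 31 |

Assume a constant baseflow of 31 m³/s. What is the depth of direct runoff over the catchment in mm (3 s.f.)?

d ≈ 34.2 mm

Direct runoff: 0.0, 135.0, 473.0, 296.0, 185.0, 116.0, 0.0 m³/s; ΣQ_DR = 1205 m³/s.
V = ΣQ_DR · Δt = 1205 × 21600 s = 2.603 × 10^7 m³.
Over A = 762 km², depth = V / A = 34.2 mm.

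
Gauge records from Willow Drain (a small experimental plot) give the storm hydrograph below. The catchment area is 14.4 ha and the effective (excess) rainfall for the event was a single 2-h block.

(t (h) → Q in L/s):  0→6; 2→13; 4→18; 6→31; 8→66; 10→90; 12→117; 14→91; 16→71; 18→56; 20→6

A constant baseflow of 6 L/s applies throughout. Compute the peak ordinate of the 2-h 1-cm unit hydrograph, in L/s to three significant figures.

U_p ≈ 44.5 L/s

Direct runoff: 0.0, 7.0, 12.0, 25.0, 60.0, 84.0, 111.0, 85.0, 65.0, 50.0, 0.0 L/s; ΣQ_DR = 499.0 L/s, peak = 111.0 L/s.
Runoff depth d = ΣQ_DR·Δt / A = 499.0 × 7200 / (14.4 ha) = 24.95 mm.
The 1-cm UH is the DRH scaled by (10 mm)/d, so U_p = 111.0 × 10/24.95 = 44.5 L/s.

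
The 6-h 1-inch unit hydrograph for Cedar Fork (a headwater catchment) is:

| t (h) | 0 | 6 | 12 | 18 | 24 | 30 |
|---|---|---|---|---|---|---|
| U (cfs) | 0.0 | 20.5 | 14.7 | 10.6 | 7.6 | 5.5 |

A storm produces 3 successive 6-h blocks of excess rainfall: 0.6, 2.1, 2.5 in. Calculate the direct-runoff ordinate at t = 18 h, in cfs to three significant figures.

By discrete convolution, Q_j = Σ (P_i / 1 in) · U_{j−i}.
At t = 18 h (j=3): Q = (0.6/1)·10.6 + (2.1/1)·14.7 + (2.5/1)·20.5 = 88.5 cfs.

Q ≈ 88.5 cfs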